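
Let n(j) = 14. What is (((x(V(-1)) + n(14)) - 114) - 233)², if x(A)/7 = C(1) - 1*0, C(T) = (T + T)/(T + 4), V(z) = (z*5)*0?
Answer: 2725801/25 ≈ 1.0903e+5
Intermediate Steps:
V(z) = 0 (V(z) = (5*z)*0 = 0)
C(T) = 2*T/(4 + T) (C(T) = (2*T)/(4 + T) = 2*T/(4 + T))
x(A) = 14/5 (x(A) = 7*(2*1/(4 + 1) - 1*0) = 7*(2*1/5 + 0) = 7*(2*1*(⅕) + 0) = 7*(⅖ + 0) = 7*(⅖) = 14/5)
(((x(V(-1)) + n(14)) - 114) - 233)² = (((14/5 + 14) - 114) - 233)² = ((84/5 - 114) - 233)² = (-486/5 - 233)² = (-1651/5)² = 2725801/25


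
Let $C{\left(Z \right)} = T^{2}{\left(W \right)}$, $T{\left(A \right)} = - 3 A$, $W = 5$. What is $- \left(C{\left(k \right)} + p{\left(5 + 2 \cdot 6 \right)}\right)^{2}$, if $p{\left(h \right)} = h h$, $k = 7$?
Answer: $-264196$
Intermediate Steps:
$p{\left(h \right)} = h^{2}$
$C{\left(Z \right)} = 225$ ($C{\left(Z \right)} = \left(\left(-3\right) 5\right)^{2} = \left(-15\right)^{2} = 225$)
$- \left(C{\left(k \right)} + p{\left(5 + 2 \cdot 6 \right)}\right)^{2} = - \left(225 + \left(5 + 2 \cdot 6\right)^{2}\right)^{2} = - \left(225 + \left(5 + 12\right)^{2}\right)^{2} = - \left(225 + 17^{2}\right)^{2} = - \left(225 + 289\right)^{2} = - 514^{2} = \left(-1\right) 264196 = -264196$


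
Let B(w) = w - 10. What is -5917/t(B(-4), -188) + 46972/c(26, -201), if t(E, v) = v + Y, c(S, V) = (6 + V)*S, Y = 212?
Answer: -1729251/6760 ≈ -255.81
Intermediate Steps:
c(S, V) = S*(6 + V)
B(w) = -10 + w
t(E, v) = 212 + v (t(E, v) = v + 212 = 212 + v)
-5917/t(B(-4), -188) + 46972/c(26, -201) = -5917/(212 - 188) + 46972/((26*(6 - 201))) = -5917/24 + 46972/((26*(-195))) = -5917*1/24 + 46972/(-5070) = -5917/24 + 46972*(-1/5070) = -5917/24 - 23486/2535 = -1729251/6760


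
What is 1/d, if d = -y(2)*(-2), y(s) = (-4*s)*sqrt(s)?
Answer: -sqrt(2)/32 ≈ -0.044194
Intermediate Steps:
y(s) = -4*s**(3/2)
d = -16*sqrt(2) (d = -(-4)*2**(3/2)*(-2) = -(-4)*2*sqrt(2)*(-2) = -(-8)*sqrt(2)*(-2) = (8*sqrt(2))*(-2) = -16*sqrt(2) ≈ -22.627)
1/d = 1/(-16*sqrt(2)) = -sqrt(2)/32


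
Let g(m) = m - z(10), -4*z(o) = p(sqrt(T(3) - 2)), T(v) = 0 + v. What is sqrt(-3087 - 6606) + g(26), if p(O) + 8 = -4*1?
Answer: 23 + 3*I*sqrt(1077) ≈ 23.0 + 98.453*I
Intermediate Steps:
T(v) = v
p(O) = -12 (p(O) = -8 - 4*1 = -8 - 4 = -12)
z(o) = 3 (z(o) = -1/4*(-12) = 3)
g(m) = -3 + m (g(m) = m - 1*3 = m - 3 = -3 + m)
sqrt(-3087 - 6606) + g(26) = sqrt(-3087 - 6606) + (-3 + 26) = sqrt(-9693) + 23 = 3*I*sqrt(1077) + 23 = 23 + 3*I*sqrt(1077)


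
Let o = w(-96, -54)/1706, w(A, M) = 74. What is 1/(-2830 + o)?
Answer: -853/2413953 ≈ -0.00035336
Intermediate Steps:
o = 37/853 (o = 74/1706 = 74*(1/1706) = 37/853 ≈ 0.043376)
1/(-2830 + o) = 1/(-2830 + 37/853) = 1/(-2413953/853) = -853/2413953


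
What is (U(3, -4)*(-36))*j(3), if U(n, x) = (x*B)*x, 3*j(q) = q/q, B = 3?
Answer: -576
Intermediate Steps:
j(q) = 1/3 (j(q) = (q/q)/3 = (1/3)*1 = 1/3)
U(n, x) = 3*x**2 (U(n, x) = (x*3)*x = (3*x)*x = 3*x**2)
(U(3, -4)*(-36))*j(3) = ((3*(-4)**2)*(-36))*(1/3) = ((3*16)*(-36))*(1/3) = (48*(-36))*(1/3) = -1728*1/3 = -576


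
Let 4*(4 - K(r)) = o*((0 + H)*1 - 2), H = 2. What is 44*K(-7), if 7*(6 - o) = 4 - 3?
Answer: 176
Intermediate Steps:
o = 41/7 (o = 6 - (4 - 3)/7 = 6 - 1/7*1 = 6 - 1/7 = 41/7 ≈ 5.8571)
K(r) = 4 (K(r) = 4 - 41*((0 + 2)*1 - 2)/28 = 4 - 41*(2*1 - 2)/28 = 4 - 41*(2 - 2)/28 = 4 - 41*0/28 = 4 - 1/4*0 = 4 + 0 = 4)
44*K(-7) = 44*4 = 176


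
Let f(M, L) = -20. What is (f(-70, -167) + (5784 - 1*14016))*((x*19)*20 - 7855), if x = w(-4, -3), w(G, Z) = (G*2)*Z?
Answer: -10438780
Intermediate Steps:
w(G, Z) = 2*G*Z (w(G, Z) = (2*G)*Z = 2*G*Z)
x = 24 (x = 2*(-4)*(-3) = 24)
(f(-70, -167) + (5784 - 1*14016))*((x*19)*20 - 7855) = (-20 + (5784 - 1*14016))*((24*19)*20 - 7855) = (-20 + (5784 - 14016))*(456*20 - 7855) = (-20 - 8232)*(9120 - 7855) = -8252*1265 = -10438780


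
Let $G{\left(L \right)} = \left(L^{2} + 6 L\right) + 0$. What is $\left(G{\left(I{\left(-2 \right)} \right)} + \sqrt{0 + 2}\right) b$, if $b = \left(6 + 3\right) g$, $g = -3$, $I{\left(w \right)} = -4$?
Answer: $216 - 27 \sqrt{2} \approx 177.82$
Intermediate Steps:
$G{\left(L \right)} = L^{2} + 6 L$
$b = -27$ ($b = \left(6 + 3\right) \left(-3\right) = 9 \left(-3\right) = -27$)
$\left(G{\left(I{\left(-2 \right)} \right)} + \sqrt{0 + 2}\right) b = \left(- 4 \left(6 - 4\right) + \sqrt{0 + 2}\right) \left(-27\right) = \left(\left(-4\right) 2 + \sqrt{2}\right) \left(-27\right) = \left(-8 + \sqrt{2}\right) \left(-27\right) = 216 - 27 \sqrt{2}$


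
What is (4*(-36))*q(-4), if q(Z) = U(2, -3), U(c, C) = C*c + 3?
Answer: 432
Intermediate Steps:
U(c, C) = 3 + C*c
q(Z) = -3 (q(Z) = 3 - 3*2 = 3 - 6 = -3)
(4*(-36))*q(-4) = (4*(-36))*(-3) = -144*(-3) = 432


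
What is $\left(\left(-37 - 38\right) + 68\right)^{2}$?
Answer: $49$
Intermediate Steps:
$\left(\left(-37 - 38\right) + 68\right)^{2} = \left(-75 + 68\right)^{2} = \left(-7\right)^{2} = 49$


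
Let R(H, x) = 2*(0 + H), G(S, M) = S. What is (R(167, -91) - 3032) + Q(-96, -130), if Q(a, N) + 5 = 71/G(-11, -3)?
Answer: -29804/11 ≈ -2709.5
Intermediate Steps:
Q(a, N) = -126/11 (Q(a, N) = -5 + 71/(-11) = -5 + 71*(-1/11) = -5 - 71/11 = -126/11)
R(H, x) = 2*H
(R(167, -91) - 3032) + Q(-96, -130) = (2*167 - 3032) - 126/11 = (334 - 3032) - 126/11 = -2698 - 126/11 = -29804/11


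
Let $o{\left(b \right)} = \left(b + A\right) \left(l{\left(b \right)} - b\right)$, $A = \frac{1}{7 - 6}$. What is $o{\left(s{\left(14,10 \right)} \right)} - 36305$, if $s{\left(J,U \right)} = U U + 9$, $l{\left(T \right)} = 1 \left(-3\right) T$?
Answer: $-84265$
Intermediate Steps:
$l{\left(T \right)} = - 3 T$
$A = 1$ ($A = 1^{-1} = 1$)
$s{\left(J,U \right)} = 9 + U^{2}$ ($s{\left(J,U \right)} = U^{2} + 9 = 9 + U^{2}$)
$o{\left(b \right)} = - 4 b \left(1 + b\right)$ ($o{\left(b \right)} = \left(b + 1\right) \left(- 3 b - b\right) = \left(1 + b\right) \left(- 4 b\right) = - 4 b \left(1 + b\right)$)
$o{\left(s{\left(14,10 \right)} \right)} - 36305 = 4 \left(9 + 10^{2}\right) \left(-1 - \left(9 + 10^{2}\right)\right) - 36305 = 4 \left(9 + 100\right) \left(-1 - \left(9 + 100\right)\right) - 36305 = 4 \cdot 109 \left(-1 - 109\right) - 36305 = 4 \cdot 109 \left(-110\right) - 36305 = -47960 - 36305 = -84265$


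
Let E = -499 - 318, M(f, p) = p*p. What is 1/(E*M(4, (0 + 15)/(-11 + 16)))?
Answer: -1/7353 ≈ -0.00013600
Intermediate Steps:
M(f, p) = p²
E = -817
1/(E*M(4, (0 + 15)/(-11 + 16))) = 1/((-817)*(((0 + 15)/(-11 + 16))²)) = -1/(817*((15/5)²)) = -1/(817*((15*(⅕))²)) = -1/(817*(3²)) = -1/817/9 = -1/817*⅑ = -1/7353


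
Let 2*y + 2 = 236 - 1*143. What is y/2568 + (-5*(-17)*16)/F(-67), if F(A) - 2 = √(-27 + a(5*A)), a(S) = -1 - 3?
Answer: 2794621/35952 - 272*I*√31/7 ≈ 77.732 - 216.35*I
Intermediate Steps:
y = 91/2 (y = -1 + (236 - 1*143)/2 = -1 + (236 - 143)/2 = -1 + (½)*93 = -1 + 93/2 = 91/2 ≈ 45.500)
a(S) = -4
F(A) = 2 + I*√31 (F(A) = 2 + √(-27 - 4) = 2 + √(-31) = 2 + I*√31)
y/2568 + (-5*(-17)*16)/F(-67) = (91/2)/2568 + (-5*(-17)*16)/(2 + I*√31) = (91/2)*(1/2568) + (85*16)/(2 + I*√31) = 91/5136 + 1360/(2 + I*√31)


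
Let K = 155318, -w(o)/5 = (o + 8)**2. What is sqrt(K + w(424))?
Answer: I*sqrt(777802) ≈ 881.93*I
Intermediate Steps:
w(o) = -5*(8 + o)**2 (w(o) = -5*(o + 8)**2 = -5*(8 + o)**2)
sqrt(K + w(424)) = sqrt(155318 - 5*(8 + 424)**2) = sqrt(155318 - 5*432**2) = sqrt(155318 - 5*186624) = sqrt(155318 - 933120) = sqrt(-777802) = I*sqrt(777802)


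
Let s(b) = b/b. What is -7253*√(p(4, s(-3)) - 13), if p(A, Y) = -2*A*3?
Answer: -7253*I*√37 ≈ -44118.0*I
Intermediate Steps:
s(b) = 1
p(A, Y) = -6*A
-7253*√(p(4, s(-3)) - 13) = -7253*√(-6*4 - 13) = -7253*√(-24 - 13) = -7253*I*√37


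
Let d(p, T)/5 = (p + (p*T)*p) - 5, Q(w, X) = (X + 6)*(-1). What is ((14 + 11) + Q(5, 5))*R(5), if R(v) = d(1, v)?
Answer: 70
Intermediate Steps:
Q(w, X) = -6 - X (Q(w, X) = (6 + X)*(-1) = -6 - X)
d(p, T) = -25 + 5*p + 5*T*p² (d(p, T) = 5*((p + (p*T)*p) - 5) = 5*((p + (T*p)*p) - 5) = 5*((p + T*p²) - 5) = 5*(-5 + p + T*p²) = -25 + 5*p + 5*T*p²)
R(v) = -20 + 5*v (R(v) = -25 + 5*1 + 5*v*1² = -25 + 5 + 5*v*1 = -25 + 5 + 5*v = -20 + 5*v)
((14 + 11) + Q(5, 5))*R(5) = ((14 + 11) + (-6 - 1*5))*(-20 + 5*5) = (25 + (-6 - 5))*(-20 + 25) = (25 - 11)*5 = 14*5 = 70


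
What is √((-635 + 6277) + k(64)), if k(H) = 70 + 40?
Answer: 2*√1438 ≈ 75.842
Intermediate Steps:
k(H) = 110
√((-635 + 6277) + k(64)) = √((-635 + 6277) + 110) = √(5642 + 110) = √5752 = 2*√1438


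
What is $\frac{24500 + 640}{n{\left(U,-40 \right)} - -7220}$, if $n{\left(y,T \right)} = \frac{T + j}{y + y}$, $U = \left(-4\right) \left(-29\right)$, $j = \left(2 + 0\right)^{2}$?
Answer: $\frac{1458120}{418751} \approx 3.4821$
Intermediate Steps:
$j = 4$ ($j = 2^{2} = 4$)
$U = 116$
$n{\left(y,T \right)} = \frac{4 + T}{2 y}$ ($n{\left(y,T \right)} = \frac{T + 4}{y + y} = \frac{4 + T}{2 y}$)
$\frac{24500 + 640}{n{\left(U,-40 \right)} - -7220} = \frac{24500 + 640}{\frac{4 - 40}{2 \cdot 116} - -7220} = \frac{25140}{\frac{1}{2} \cdot \frac{1}{116} \left(-36\right) + \left(7252 - 32\right)} = \frac{25140}{- \frac{9}{58} + 7220} = \frac{25140}{\frac{418751}{58}} = 25140 \cdot \frac{58}{418751} = \frac{1458120}{418751}$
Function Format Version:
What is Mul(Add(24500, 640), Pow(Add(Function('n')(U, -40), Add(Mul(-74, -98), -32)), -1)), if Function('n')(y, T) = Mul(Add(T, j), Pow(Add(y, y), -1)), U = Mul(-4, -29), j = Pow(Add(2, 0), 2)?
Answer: Rational(1458120, 418751) ≈ 3.4821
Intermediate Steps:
j = 4 (j = Pow(2, 2) = 4)
U = 116
Function('n')(y, T) = Mul(Rational(1, 2), Pow(y, -1), Add(4, T)) (Function('n')(y, T) = Mul(Add(T, 4), Pow(Add(y, y), -1)) = Mul(Add(4, T), Pow(Mul(2, y), -1)) = Mul(Add(4, T), Mul(Rational(1, 2), Pow(y, -1))) = Mul(Rational(1, 2), Pow(y, -1), Add(4, T)))
Mul(Add(24500, 640), Pow(Add(Function('n')(U, -40), Add(Mul(-74, -98), -32)), -1)) = Mul(Add(24500, 640), Pow(Add(Mul(Rational(1, 2), Pow(116, -1), Add(4, -40)), Add(Mul(-74, -98), -32)), -1)) = Mul(25140, Pow(Add(Mul(Rational(1, 2), Rational(1, 116), -36), Add(7252, -32)), -1)) = Mul(25140, Pow(Add(Rational(-9, 58), 7220), -1)) = Mul(25140, Pow(Rational(418751, 58), -1)) = Mul(25140, Rational(58, 418751)) = Rational(1458120, 418751)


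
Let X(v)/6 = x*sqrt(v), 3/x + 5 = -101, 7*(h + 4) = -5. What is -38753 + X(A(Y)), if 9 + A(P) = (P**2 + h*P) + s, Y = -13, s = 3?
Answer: -38753 - 9*sqrt(10990)/371 ≈ -38756.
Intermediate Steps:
h = -33/7 (h = -4 + (1/7)*(-5) = -4 - 5/7 = -33/7 ≈ -4.7143)
x = -3/106 (x = 3/(-5 - 101) = 3/(-106) = 3*(-1/106) = -3/106 ≈ -0.028302)
A(P) = -6 + P**2 - 33*P/7 (A(P) = -9 + ((P**2 - 33*P/7) + 3) = -9 + (3 + P**2 - 33*P/7) = -6 + P**2 - 33*P/7)
X(v) = -9*sqrt(v)/53 (X(v) = 6*(-3*sqrt(v)/106) = -9*sqrt(v)/53)
-38753 + X(A(Y)) = -38753 - 9*sqrt(-6 + (-13)**2 - 33/7*(-13))/53 = -38753 - 9*sqrt(-6 + 169 + 429/7)/53 = -38753 - 9*sqrt(10990)/371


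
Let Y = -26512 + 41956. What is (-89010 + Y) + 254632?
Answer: 181066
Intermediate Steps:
Y = 15444
(-89010 + Y) + 254632 = (-89010 + 15444) + 254632 = -73566 + 254632 = 181066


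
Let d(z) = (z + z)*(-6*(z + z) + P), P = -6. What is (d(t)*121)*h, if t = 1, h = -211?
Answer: 919116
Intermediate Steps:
d(z) = 2*z*(-6 - 12*z) (d(z) = (z + z)*(-6*(z + z) - 6) = (2*z)*(-12*z - 6) = (2*z)*(-6 - 12*z) = 2*z*(-6 - 12*z))
(d(t)*121)*h = (-12*1*(1 + 2*1)*121)*(-211) = (-12*1*(1 + 2)*121)*(-211) = (-12*1*3*121)*(-211) = -36*121*(-211) = -4356*(-211) = 919116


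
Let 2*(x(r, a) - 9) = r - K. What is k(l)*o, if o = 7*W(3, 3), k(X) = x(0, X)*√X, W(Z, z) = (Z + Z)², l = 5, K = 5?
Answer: 1638*√5 ≈ 3662.7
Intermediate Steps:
W(Z, z) = 4*Z² (W(Z, z) = (2*Z)² = 4*Z²)
x(r, a) = 13/2 + r/2 (x(r, a) = 9 + (r - 1*5)/2 = 9 + (r - 5)/2 = 9 + (-5 + r)/2 = 9 + (-5/2 + r/2) = 13/2 + r/2)
k(X) = 13*√X/2 (k(X) = (13/2 + (½)*0)*√X = (13/2 + 0)*√X = 13*√X/2)
o = 252 (o = 7*(4*3²) = 7*(4*9) = 7*36 = 252)
k(l)*o = (13*√5/2)*252 = 1638*√5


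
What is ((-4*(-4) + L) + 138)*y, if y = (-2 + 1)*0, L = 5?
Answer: 0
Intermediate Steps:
y = 0 (y = -1*0 = 0)
((-4*(-4) + L) + 138)*y = ((-4*(-4) + 5) + 138)*0 = ((16 + 5) + 138)*0 = (21 + 138)*0 = 159*0 = 0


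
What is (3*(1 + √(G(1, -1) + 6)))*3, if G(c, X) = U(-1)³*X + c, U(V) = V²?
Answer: 9 + 9*√6 ≈ 31.045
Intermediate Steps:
G(c, X) = X + c (G(c, X) = ((-1)²)³*X + c = 1³*X + c = 1*X + c = X + c)
(3*(1 + √(G(1, -1) + 6)))*3 = (3*(1 + √((-1 + 1) + 6)))*3 = (3*(1 + √(0 + 6)))*3 = (3*(1 + √6))*3 = (3 + 3*√6)*3 = 9 + 9*√6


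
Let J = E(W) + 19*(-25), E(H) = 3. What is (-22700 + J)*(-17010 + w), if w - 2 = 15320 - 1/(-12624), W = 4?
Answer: 41148279541/1052 ≈ 3.9114e+7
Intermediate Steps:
w = 193424929/12624 (w = 2 + (15320 - 1/(-12624)) = 2 + (15320 - 1*(-1/12624)) = 2 + (15320 + 1/12624) = 2 + 193399681/12624 = 193424929/12624 ≈ 15322.)
J = -472 (J = 3 + 19*(-25) = 3 - 475 = -472)
(-22700 + J)*(-17010 + w) = (-22700 - 472)*(-17010 + 193424929/12624) = -23172*(-21309311/12624) = 41148279541/1052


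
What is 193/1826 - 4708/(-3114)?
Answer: 4598905/2843082 ≈ 1.6176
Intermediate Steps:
193/1826 - 4708/(-3114) = 193*(1/1826) - 4708*(-1/3114) = 193/1826 + 2354/1557 = 4598905/2843082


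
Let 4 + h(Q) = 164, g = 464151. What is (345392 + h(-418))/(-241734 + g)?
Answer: 115184/74139 ≈ 1.5536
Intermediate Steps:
h(Q) = 160 (h(Q) = -4 + 164 = 160)
(345392 + h(-418))/(-241734 + g) = (345392 + 160)/(-241734 + 464151) = 345552/222417 = 345552*(1/222417) = 115184/74139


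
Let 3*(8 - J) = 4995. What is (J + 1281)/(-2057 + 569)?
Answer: 47/186 ≈ 0.25269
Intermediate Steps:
J = -1657 (J = 8 - 1/3*4995 = 8 - 1665 = -1657)
(J + 1281)/(-2057 + 569) = (-1657 + 1281)/(-2057 + 569) = -376/(-1488) = -376*(-1/1488) = 47/186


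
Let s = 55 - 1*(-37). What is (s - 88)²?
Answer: 16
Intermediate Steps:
s = 92 (s = 55 + 37 = 92)
(s - 88)² = (92 - 88)² = 4² = 16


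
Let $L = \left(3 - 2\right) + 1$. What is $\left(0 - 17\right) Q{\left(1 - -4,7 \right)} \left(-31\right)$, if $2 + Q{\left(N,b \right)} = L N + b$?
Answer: $7905$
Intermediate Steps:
$L = 2$ ($L = 1 + 1 = 2$)
$Q{\left(N,b \right)} = -2 + b + 2 N$ ($Q{\left(N,b \right)} = -2 + \left(2 N + b\right) = -2 + \left(b + 2 N\right) = -2 + b + 2 N$)
$\left(0 - 17\right) Q{\left(1 - -4,7 \right)} \left(-31\right) = \left(0 - 17\right) \left(-2 + 7 + 2 \left(1 - -4\right)\right) \left(-31\right) = \left(0 - 17\right) \left(-2 + 7 + 2 \left(1 + 4\right)\right) \left(-31\right) = - 17 \left(-2 + 7 + 2 \cdot 5\right) \left(-31\right) = - 17 \left(-2 + 7 + 10\right) \left(-31\right) = \left(-17\right) 15 \left(-31\right) = \left(-255\right) \left(-31\right) = 7905$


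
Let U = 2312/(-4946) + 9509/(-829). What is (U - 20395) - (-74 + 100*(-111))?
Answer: -18928602938/2050117 ≈ -9232.9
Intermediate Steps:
U = -24474081/2050117 (U = 2312*(-1/4946) + 9509*(-1/829) = -1156/2473 - 9509/829 = -24474081/2050117 ≈ -11.938)
(U - 20395) - (-74 + 100*(-111)) = (-24474081/2050117 - 20395) - (-74 + 100*(-111)) = -41836610296/2050117 - (-74 - 11100) = -41836610296/2050117 - 1*(-11174) = -41836610296/2050117 + 11174 = -18928602938/2050117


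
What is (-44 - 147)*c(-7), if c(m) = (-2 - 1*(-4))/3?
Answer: -382/3 ≈ -127.33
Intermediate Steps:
c(m) = ⅔ (c(m) = (-2 + 4)*(⅓) = 2*(⅓) = ⅔)
(-44 - 147)*c(-7) = (-44 - 147)*(⅔) = -191*⅔ = -382/3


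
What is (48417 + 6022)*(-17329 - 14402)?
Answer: -1727403909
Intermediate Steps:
(48417 + 6022)*(-17329 - 14402) = 54439*(-31731) = -1727403909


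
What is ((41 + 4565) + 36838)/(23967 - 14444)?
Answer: 41444/9523 ≈ 4.3520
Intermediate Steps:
((41 + 4565) + 36838)/(23967 - 14444) = (4606 + 36838)/9523 = 41444*(1/9523) = 41444/9523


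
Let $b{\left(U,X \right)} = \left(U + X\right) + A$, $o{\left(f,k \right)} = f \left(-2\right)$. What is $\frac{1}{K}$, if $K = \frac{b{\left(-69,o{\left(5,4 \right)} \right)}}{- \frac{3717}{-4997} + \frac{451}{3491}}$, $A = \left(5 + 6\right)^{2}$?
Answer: $\frac{7614847}{366335067} \approx 0.020787$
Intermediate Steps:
$o{\left(f,k \right)} = - 2 f$
$A = 121$ ($A = 11^{2} = 121$)
$b{\left(U,X \right)} = 121 + U + X$ ($b{\left(U,X \right)} = \left(U + X\right) + 121 = 121 + U + X$)
$K = \frac{366335067}{7614847}$ ($K = \frac{121 - 69 - 10}{- \frac{3717}{-4997} + \frac{451}{3491}} = \frac{121 - 69 - 10}{\left(-3717\right) \left(- \frac{1}{4997}\right) + 451 \cdot \frac{1}{3491}} = \frac{42}{\frac{3717}{4997} + \frac{451}{3491}} = \frac{42}{\frac{15229694}{17444527}} = 42 \cdot \frac{17444527}{15229694} = \frac{366335067}{7614847} \approx 48.108$)
$\frac{1}{K} = \frac{1}{\frac{366335067}{7614847}} = \frac{7614847}{366335067}$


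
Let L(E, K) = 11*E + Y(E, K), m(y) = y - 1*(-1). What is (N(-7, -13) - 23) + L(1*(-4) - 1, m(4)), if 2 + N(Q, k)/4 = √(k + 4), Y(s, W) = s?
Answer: -91 + 12*I ≈ -91.0 + 12.0*I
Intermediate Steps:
m(y) = 1 + y (m(y) = y + 1 = 1 + y)
L(E, K) = 12*E (L(E, K) = 11*E + E = 12*E)
N(Q, k) = -8 + 4*√(4 + k) (N(Q, k) = -8 + 4*√(k + 4) = -8 + 4*√(4 + k))
(N(-7, -13) - 23) + L(1*(-4) - 1, m(4)) = ((-8 + 4*√(4 - 13)) - 23) + 12*(1*(-4) - 1) = ((-8 + 4*√(-9)) - 23) + 12*(-4 - 1) = ((-8 + 4*(3*I)) - 23) + 12*(-5) = ((-8 + 12*I) - 23) - 60 = (-31 + 12*I) - 60 = -91 + 12*I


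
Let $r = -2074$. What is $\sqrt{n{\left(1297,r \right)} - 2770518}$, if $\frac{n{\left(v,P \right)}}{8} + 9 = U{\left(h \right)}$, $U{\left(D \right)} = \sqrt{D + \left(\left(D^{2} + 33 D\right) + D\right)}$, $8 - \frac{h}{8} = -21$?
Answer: $\sqrt{-2770590 + 16 \sqrt{15486}} \approx 1663.9 i$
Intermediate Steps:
$h = 232$ ($h = 64 - -168 = 64 + 168 = 232$)
$U{\left(D \right)} = \sqrt{D^{2} + 35 D}$ ($U{\left(D \right)} = \sqrt{D + \left(D^{2} + 34 D\right)} = \sqrt{D^{2} + 35 D}$)
$n{\left(v,P \right)} = -72 + 16 \sqrt{15486}$ ($n{\left(v,P \right)} = -72 + 8 \sqrt{232 \left(35 + 232\right)} = -72 + 8 \sqrt{232 \cdot 267} = -72 + 8 \sqrt{61944} = -72 + 8 \cdot 2 \sqrt{15486} = -72 + 16 \sqrt{15486}$)
$\sqrt{n{\left(1297,r \right)} - 2770518} = \sqrt{\left(-72 + 16 \sqrt{15486}\right) - 2770518} = \sqrt{-2770590 + 16 \sqrt{15486}}$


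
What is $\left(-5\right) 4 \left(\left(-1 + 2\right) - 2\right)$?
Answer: $20$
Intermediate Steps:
$\left(-5\right) 4 \left(\left(-1 + 2\right) - 2\right) = - 20 \left(1 - 2\right) = \left(-20\right) \left(-1\right) = 20$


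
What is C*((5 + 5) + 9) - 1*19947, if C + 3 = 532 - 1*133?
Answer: -12423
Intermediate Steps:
C = 396 (C = -3 + (532 - 1*133) = -3 + (532 - 133) = -3 + 399 = 396)
C*((5 + 5) + 9) - 1*19947 = 396*((5 + 5) + 9) - 1*19947 = 396*(10 + 9) - 19947 = 396*19 - 19947 = 7524 - 19947 = -12423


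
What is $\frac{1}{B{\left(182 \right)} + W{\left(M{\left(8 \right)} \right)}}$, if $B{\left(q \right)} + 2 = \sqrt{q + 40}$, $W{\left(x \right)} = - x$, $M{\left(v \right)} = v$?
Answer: $\frac{5}{61} + \frac{\sqrt{222}}{122} \approx 0.2041$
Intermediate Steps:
$B{\left(q \right)} = -2 + \sqrt{40 + q}$ ($B{\left(q \right)} = -2 + \sqrt{q + 40} = -2 + \sqrt{40 + q}$)
$\frac{1}{B{\left(182 \right)} + W{\left(M{\left(8 \right)} \right)}} = \frac{1}{\left(-2 + \sqrt{40 + 182}\right) - 8} = \frac{1}{\left(-2 + \sqrt{222}\right) - 8} = \frac{1}{-10 + \sqrt{222}}$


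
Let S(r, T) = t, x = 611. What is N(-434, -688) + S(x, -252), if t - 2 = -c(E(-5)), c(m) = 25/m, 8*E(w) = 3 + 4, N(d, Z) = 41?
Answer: 101/7 ≈ 14.429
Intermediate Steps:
E(w) = 7/8 (E(w) = (3 + 4)/8 = (⅛)*7 = 7/8)
t = -186/7 (t = 2 - 25/7/8 = 2 - 25*8/7 = 2 - 1*200/7 = 2 - 200/7 = -186/7 ≈ -26.571)
S(r, T) = -186/7
N(-434, -688) + S(x, -252) = 41 - 186/7 = 101/7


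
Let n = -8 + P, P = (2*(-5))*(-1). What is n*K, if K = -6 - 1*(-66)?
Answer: 120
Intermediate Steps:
P = 10 (P = -10*(-1) = 10)
K = 60 (K = -6 + 66 = 60)
n = 2 (n = -8 + 10 = 2)
n*K = 2*60 = 120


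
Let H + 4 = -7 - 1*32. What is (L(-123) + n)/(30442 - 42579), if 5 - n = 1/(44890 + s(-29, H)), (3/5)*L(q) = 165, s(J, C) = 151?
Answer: -12611479/546662617 ≈ -0.023070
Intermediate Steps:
H = -43 (H = -4 + (-7 - 1*32) = -4 + (-7 - 32) = -4 - 39 = -43)
L(q) = 275 (L(q) = (5/3)*165 = 275)
n = 225204/45041 (n = 5 - 1/(44890 + 151) = 5 - 1/45041 = 225204/45041 ≈ 5.0000)
(L(-123) + n)/(30442 - 42579) = (275 + 225204/45041)/(30442 - 42579) = (12611479/45041)/(-12137) = (12611479/45041)*(-1/12137) = -12611479/546662617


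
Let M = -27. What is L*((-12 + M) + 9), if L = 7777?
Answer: -233310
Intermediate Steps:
L*((-12 + M) + 9) = 7777*((-12 - 27) + 9) = 7777*(-39 + 9) = 7777*(-30) = -233310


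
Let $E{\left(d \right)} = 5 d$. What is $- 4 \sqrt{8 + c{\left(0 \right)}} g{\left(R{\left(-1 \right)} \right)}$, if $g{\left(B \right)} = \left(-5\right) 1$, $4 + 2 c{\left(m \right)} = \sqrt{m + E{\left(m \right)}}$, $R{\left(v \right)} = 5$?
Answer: $20 \sqrt{6} \approx 48.99$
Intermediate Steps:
$c{\left(m \right)} = -2 + \frac{\sqrt{6} \sqrt{m}}{2}$ ($c{\left(m \right)} = -2 + \frac{\sqrt{m + 5 m}}{2} = -2 + \frac{\sqrt{6 m}}{2} = -2 + \frac{\sqrt{6} \sqrt{m}}{2}$)
$g{\left(B \right)} = -5$
$- 4 \sqrt{8 + c{\left(0 \right)}} g{\left(R{\left(-1 \right)} \right)} = - 4 \sqrt{8 - \left(2 - \frac{\sqrt{6} \sqrt{0}}{2}\right)} \left(-5\right) = - 4 \sqrt{8 - \left(2 - \frac{1}{2} \sqrt{6} \cdot 0\right)} \left(-5\right) = - 4 \sqrt{8 + \left(-2 + 0\right)} \left(-5\right) = - 4 \sqrt{8 - 2} \left(-5\right) = - 4 \sqrt{6} \left(-5\right) = 20 \sqrt{6}$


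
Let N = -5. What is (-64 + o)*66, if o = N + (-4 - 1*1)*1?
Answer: -4884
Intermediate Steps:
o = -10 (o = -5 + (-4 - 1*1)*1 = -5 + (-4 - 1)*1 = -5 - 5*1 = -5 - 5 = -10)
(-64 + o)*66 = (-64 - 10)*66 = -74*66 = -4884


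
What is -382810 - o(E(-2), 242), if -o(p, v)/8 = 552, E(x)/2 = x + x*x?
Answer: -378394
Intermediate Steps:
E(x) = 2*x + 2*x² (E(x) = 2*(x + x*x) = 2*(x + x²) = 2*x + 2*x²)
o(p, v) = -4416 (o(p, v) = -8*552 = -4416)
-382810 - o(E(-2), 242) = -382810 - 1*(-4416) = -382810 + 4416 = -378394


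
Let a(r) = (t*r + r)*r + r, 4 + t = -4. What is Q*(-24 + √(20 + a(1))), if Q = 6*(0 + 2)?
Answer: -288 + 12*√14 ≈ -243.10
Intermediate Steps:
t = -8 (t = -4 - 4 = -8)
a(r) = r - 7*r² (a(r) = (-8*r + r)*r + r = (-7*r)*r + r = -7*r² + r = r - 7*r²)
Q = 12 (Q = 6*2 = 12)
Q*(-24 + √(20 + a(1))) = 12*(-24 + √(20 + 1*(1 - 7*1))) = 12*(-24 + √(20 + 1*(1 - 7))) = 12*(-24 + √(20 + 1*(-6))) = 12*(-24 + √(20 - 6)) = 12*(-24 + √14) = -288 + 12*√14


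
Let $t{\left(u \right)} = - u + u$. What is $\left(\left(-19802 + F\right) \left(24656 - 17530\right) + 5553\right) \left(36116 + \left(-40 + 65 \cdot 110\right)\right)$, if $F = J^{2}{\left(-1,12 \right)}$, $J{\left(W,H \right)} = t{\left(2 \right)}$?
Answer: $-6099339847774$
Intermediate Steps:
$t{\left(u \right)} = 0$
$J{\left(W,H \right)} = 0$
$F = 0$ ($F = 0^{2} = 0$)
$\left(\left(-19802 + F\right) \left(24656 - 17530\right) + 5553\right) \left(36116 + \left(-40 + 65 \cdot 110\right)\right) = \left(\left(-19802 + 0\right) \left(24656 - 17530\right) + 5553\right) \left(36116 + \left(-40 + 65 \cdot 110\right)\right) = \left(\left(-19802\right) 7126 + 5553\right) \left(36116 + \left(-40 + 7150\right)\right) = \left(-141109052 + 5553\right) \left(36116 + 7110\right) = \left(-141103499\right) 43226 = -6099339847774$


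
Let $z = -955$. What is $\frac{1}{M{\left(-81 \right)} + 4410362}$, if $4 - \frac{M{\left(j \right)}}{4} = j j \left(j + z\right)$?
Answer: $\frac{1}{31599162} \approx 3.1646 \cdot 10^{-8}$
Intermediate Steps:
$M{\left(j \right)} = 16 - 4 j^{2} \left(-955 + j\right)$ ($M{\left(j \right)} = 16 - 4 j j \left(j - 955\right) = 16 - 4 j^{2} \left(-955 + j\right)$)
$\frac{1}{M{\left(-81 \right)} + 4410362} = \frac{1}{\left(16 - 4 \left(-81\right)^{3} + 3820 \left(-81\right)^{2}\right) + 4410362} = \frac{1}{\left(16 - -2125764 + 3820 \cdot 6561\right) + 4410362} = \frac{1}{\left(16 + 2125764 + 25063020\right) + 4410362} = \frac{1}{27188800 + 4410362} = \frac{1}{31599162}$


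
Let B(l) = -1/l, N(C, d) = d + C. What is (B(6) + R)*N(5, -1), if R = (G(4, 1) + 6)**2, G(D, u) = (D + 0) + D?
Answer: 2350/3 ≈ 783.33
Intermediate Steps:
N(C, d) = C + d
G(D, u) = 2*D (G(D, u) = D + D = 2*D)
R = 196 (R = (2*4 + 6)**2 = (8 + 6)**2 = 14**2 = 196)
(B(6) + R)*N(5, -1) = (-1/6 + 196)*(5 - 1) = (-1*1/6 + 196)*4 = (-1/6 + 196)*4 = (1175/6)*4 = 2350/3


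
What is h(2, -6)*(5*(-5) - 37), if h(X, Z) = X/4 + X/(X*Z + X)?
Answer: -93/5 ≈ -18.600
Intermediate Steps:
h(X, Z) = X/4 + X/(X + X*Z) (h(X, Z) = X*(¼) + X/(X + X*Z) = X/4 + X/(X + X*Z))
h(2, -6)*(5*(-5) - 37) = ((4 + 2 + 2*(-6))/(4*(1 - 6)))*(5*(-5) - 37) = ((¼)*(4 + 2 - 12)/(-5))*(-25 - 37) = ((¼)*(-⅕)*(-6))*(-62) = (3/10)*(-62) = -93/5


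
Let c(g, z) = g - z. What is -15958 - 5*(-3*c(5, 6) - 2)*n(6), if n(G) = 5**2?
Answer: -16083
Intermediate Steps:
n(G) = 25
-15958 - 5*(-3*c(5, 6) - 2)*n(6) = -15958 - 5*(-3*(5 - 1*6) - 2)*25 = -15958 - 5*(-3*(5 - 6) - 2)*25 = -15958 - 5*(-3*(-1) - 2)*25 = -15958 - 5*(3 - 2)*25 = -15958 - 5*1*25 = -15958 - 5*25 = -15958 - 1*125 = -15958 - 125 = -16083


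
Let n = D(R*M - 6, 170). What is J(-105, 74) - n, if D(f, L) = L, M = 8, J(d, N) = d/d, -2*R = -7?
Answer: -169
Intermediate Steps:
R = 7/2 (R = -½*(-7) = 7/2 ≈ 3.5000)
J(d, N) = 1
n = 170
J(-105, 74) - n = 1 - 1*170 = 1 - 170 = -169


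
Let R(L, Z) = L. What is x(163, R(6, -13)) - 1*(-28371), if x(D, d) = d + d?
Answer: 28383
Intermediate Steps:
x(D, d) = 2*d
x(163, R(6, -13)) - 1*(-28371) = 2*6 - 1*(-28371) = 12 + 28371 = 28383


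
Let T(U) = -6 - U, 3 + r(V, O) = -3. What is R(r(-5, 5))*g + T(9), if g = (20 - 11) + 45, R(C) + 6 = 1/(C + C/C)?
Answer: -1749/5 ≈ -349.80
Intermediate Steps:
r(V, O) = -6 (r(V, O) = -3 - 3 = -6)
R(C) = -6 + 1/(1 + C) (R(C) = -6 + 1/(C + C/C) = -6 + 1/(C + 1) = -6 + 1/(1 + C))
g = 54 (g = 9 + 45 = 54)
R(r(-5, 5))*g + T(9) = ((-5 - 6*(-6))/(1 - 6))*54 + (-6 - 1*9) = ((-5 + 36)/(-5))*54 + (-6 - 9) = -⅕*31*54 - 15 = -31/5*54 - 15 = -1674/5 - 15 = -1749/5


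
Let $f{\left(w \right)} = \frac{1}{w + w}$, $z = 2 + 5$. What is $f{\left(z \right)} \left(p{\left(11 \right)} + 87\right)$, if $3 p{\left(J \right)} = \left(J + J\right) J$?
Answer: $\frac{503}{42} \approx 11.976$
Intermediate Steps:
$z = 7$
$f{\left(w \right)} = \frac{1}{2 w}$
$p{\left(J \right)} = \frac{2 J^{2}}{3}$ ($p{\left(J \right)} = \frac{\left(J + J\right) J}{3} = \frac{2 J J}{3} = \frac{2 J^{2}}{3}$)
$f{\left(z \right)} \left(p{\left(11 \right)} + 87\right) = \frac{1}{2 \cdot 7} \left(\frac{2 \cdot 11^{2}}{3} + 87\right) = \frac{1}{2} \cdot \frac{1}{7} \left(\frac{2}{3} \cdot 121 + 87\right) = \frac{\frac{242}{3} + 87}{14} = \frac{1}{14} \cdot \frac{503}{3} = \frac{503}{42}$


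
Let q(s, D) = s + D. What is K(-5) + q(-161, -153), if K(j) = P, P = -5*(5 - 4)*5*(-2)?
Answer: -264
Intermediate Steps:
q(s, D) = D + s
P = 50 (P = -5*5*(-2) = -25*(-2) = 50)
K(j) = 50
K(-5) + q(-161, -153) = 50 + (-153 - 161) = 50 - 314 = -264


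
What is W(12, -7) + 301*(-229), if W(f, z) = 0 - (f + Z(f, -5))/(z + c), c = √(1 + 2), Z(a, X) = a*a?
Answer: -1584821/23 + 78*√3/23 ≈ -68899.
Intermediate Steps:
Z(a, X) = a²
c = √3 ≈ 1.7320
W(f, z) = -(f + f²)/(z + √3) (W(f, z) = 0 - (f + f²)/(z + √3) = -(f + f²)/(z + √3))
W(12, -7) + 301*(-229) = 12*(-1 - 1*12)/(-7 + √3) + 301*(-229) = 12*(-1 - 12)/(-7 + √3) - 68929 = 12*(-13)/(-7 + √3) - 68929 = -156/(-7 + √3) - 68929 = -68929 - 156/(-7 + √3)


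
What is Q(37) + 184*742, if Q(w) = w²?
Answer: 137897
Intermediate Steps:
Q(37) + 184*742 = 37² + 184*742 = 1369 + 136528 = 137897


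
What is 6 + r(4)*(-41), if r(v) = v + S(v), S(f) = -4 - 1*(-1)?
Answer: -35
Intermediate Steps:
S(f) = -3 (S(f) = -4 + 1 = -3)
r(v) = -3 + v (r(v) = v - 3 = -3 + v)
6 + r(4)*(-41) = 6 + (-3 + 4)*(-41) = 6 + 1*(-41) = 6 - 41 = -35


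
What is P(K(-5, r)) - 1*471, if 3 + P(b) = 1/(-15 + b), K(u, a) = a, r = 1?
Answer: -6637/14 ≈ -474.07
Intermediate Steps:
P(b) = -3 + 1/(-15 + b)
P(K(-5, r)) - 1*471 = (46 - 3*1)/(-15 + 1) - 1*471 = (46 - 3)/(-14) - 471 = -1/14*43 - 471 = -43/14 - 471 = -6637/14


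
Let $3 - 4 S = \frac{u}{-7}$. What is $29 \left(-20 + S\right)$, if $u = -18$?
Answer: $- \frac{16153}{28} \approx -576.89$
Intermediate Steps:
$S = \frac{3}{28}$ ($S = \frac{3}{4} - \frac{\left(-18\right) \frac{1}{-7}}{4} = \frac{3}{4} - \frac{\left(-18\right) \left(- \frac{1}{7}\right)}{4} = \frac{3}{4} - \frac{9}{14} = \frac{3}{28} \approx 0.10714$)
$29 \left(-20 + S\right) = 29 \left(-20 + \frac{3}{28}\right) = 29 \left(- \frac{557}{28}\right) = - \frac{16153}{28}$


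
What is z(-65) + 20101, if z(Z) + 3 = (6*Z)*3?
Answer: 18928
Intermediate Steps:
z(Z) = -3 + 18*Z (z(Z) = -3 + (6*Z)*3 = -3 + 18*Z)
z(-65) + 20101 = (-3 + 18*(-65)) + 20101 = (-3 - 1170) + 20101 = -1173 + 20101 = 18928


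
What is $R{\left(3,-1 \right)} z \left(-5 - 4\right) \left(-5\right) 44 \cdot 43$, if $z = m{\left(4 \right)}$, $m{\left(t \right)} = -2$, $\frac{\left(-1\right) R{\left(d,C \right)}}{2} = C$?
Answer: $-340560$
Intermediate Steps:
$R{\left(d,C \right)} = - 2 C$
$z = -2$
$R{\left(3,-1 \right)} z \left(-5 - 4\right) \left(-5\right) 44 \cdot 43 = \left(-2\right) \left(-1\right) \left(-2\right) \left(-5 - 4\right) \left(-5\right) 44 \cdot 43 = 2 \left(-2\right) \left(\left(-9\right) \left(-5\right)\right) 44 \cdot 43 = \left(-4\right) 45 \cdot 44 \cdot 43 = \left(-180\right) 44 \cdot 43 = \left(-7920\right) 43 = -340560$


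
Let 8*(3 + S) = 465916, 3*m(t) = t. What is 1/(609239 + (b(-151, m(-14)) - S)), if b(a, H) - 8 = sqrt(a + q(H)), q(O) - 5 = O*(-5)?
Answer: 6612126/3643350854795 - 16*I*sqrt(69)/3643350854795 ≈ 1.8148e-6 - 3.6479e-11*I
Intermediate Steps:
q(O) = 5 - 5*O (q(O) = 5 + O*(-5) = 5 - 5*O)
m(t) = t/3
b(a, H) = 8 + sqrt(5 + a - 5*H) (b(a, H) = 8 + sqrt(a + (5 - 5*H)) = 8 + sqrt(5 + a - 5*H))
S = 116473/2 (S = -3 + (1/8)*465916 = -3 + 116479/2 = 116473/2 ≈ 58237.)
1/(609239 + (b(-151, m(-14)) - S)) = 1/(609239 + ((8 + sqrt(5 - 151 - 5*(-14)/3)) - 1*116473/2)) = 1/(609239 + ((8 + sqrt(5 - 151 - 5*(-14/3))) - 116473/2)) = 1/(609239 + ((8 + sqrt(5 - 151 + 70/3)) - 116473/2)) = 1/(609239 + ((8 + sqrt(-368/3)) - 116473/2)) = 1/(609239 + ((8 + 4*I*sqrt(69)/3) - 116473/2)) = 1/(609239 + (-116457/2 + 4*I*sqrt(69)/3)) = 1/(1102021/2 + 4*I*sqrt(69)/3)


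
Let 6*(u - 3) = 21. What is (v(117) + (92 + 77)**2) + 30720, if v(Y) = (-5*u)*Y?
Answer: 110957/2 ≈ 55479.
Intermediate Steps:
u = 13/2 (u = 3 + (1/6)*21 = 3 + 7/2 = 13/2 ≈ 6.5000)
v(Y) = -65*Y/2 (v(Y) = (-5*13/2)*Y = -65*Y/2)
(v(117) + (92 + 77)**2) + 30720 = (-65/2*117 + (92 + 77)**2) + 30720 = (-7605/2 + 169**2) + 30720 = (-7605/2 + 28561) + 30720 = 49517/2 + 30720 = 110957/2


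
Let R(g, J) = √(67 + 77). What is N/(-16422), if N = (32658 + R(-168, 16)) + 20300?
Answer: -26485/8211 ≈ -3.2256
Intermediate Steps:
R(g, J) = 12 (R(g, J) = √144 = 12)
N = 52970 (N = (32658 + 12) + 20300 = 32670 + 20300 = 52970)
N/(-16422) = 52970/(-16422) = 52970*(-1/16422) = -26485/8211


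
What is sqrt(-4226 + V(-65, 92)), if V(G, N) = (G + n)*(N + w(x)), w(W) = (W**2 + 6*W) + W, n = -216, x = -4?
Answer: I*sqrt(26706) ≈ 163.42*I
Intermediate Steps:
w(W) = W**2 + 7*W
V(G, N) = (-216 + G)*(-12 + N) (V(G, N) = (G - 216)*(N - 4*(7 - 4)) = (-216 + G)*(N - 4*3) = (-216 + G)*(N - 12) = (-216 + G)*(-12 + N))
sqrt(-4226 + V(-65, 92)) = sqrt(-4226 + (2592 - 216*92 - 12*(-65) - 65*92)) = sqrt(-4226 + (2592 - 19872 + 780 - 5980)) = sqrt(-4226 - 22480) = sqrt(-26706) = I*sqrt(26706)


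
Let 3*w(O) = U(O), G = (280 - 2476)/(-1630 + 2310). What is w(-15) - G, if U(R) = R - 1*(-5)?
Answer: -53/510 ≈ -0.10392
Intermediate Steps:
U(R) = 5 + R (U(R) = R + 5 = 5 + R)
G = -549/170 (G = -2196/680 = -2196*1/680 = -549/170 ≈ -3.2294)
w(O) = 5/3 + O/3 (w(O) = (5 + O)/3 = 5/3 + O/3)
w(-15) - G = (5/3 + (1/3)*(-15)) - 1*(-549/170) = (5/3 - 5) + 549/170 = -10/3 + 549/170 = -53/510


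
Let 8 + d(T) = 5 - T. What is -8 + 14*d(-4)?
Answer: 6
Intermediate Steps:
d(T) = -3 - T (d(T) = -8 + (5 - T) = -3 - T)
-8 + 14*d(-4) = -8 + 14*(-3 - 1*(-4)) = -8 + 14*(-3 + 4) = -8 + 14*1 = -8 + 14 = 6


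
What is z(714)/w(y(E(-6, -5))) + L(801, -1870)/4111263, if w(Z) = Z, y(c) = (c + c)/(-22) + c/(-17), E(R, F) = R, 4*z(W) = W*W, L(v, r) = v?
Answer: 518431635433/3654456 ≈ 1.4186e+5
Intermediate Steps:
z(W) = W²/4 (z(W) = (W*W)/4 = W²/4)
y(c) = -28*c/187 (y(c) = (2*c)*(-1/22) + c*(-1/17) = -c/11 - c/17 = -28*c/187)
z(714)/w(y(E(-6, -5))) + L(801, -1870)/4111263 = ((¼)*714²)/((-28/187*(-6))) + 801/4111263 = ((¼)*509796)/(168/187) + 801*(1/4111263) = 127449*(187/168) + 89/456807 = 1134903/8 + 89/456807 = 518431635433/3654456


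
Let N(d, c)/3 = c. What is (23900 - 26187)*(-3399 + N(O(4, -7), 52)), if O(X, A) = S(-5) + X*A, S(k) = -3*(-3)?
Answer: 7416741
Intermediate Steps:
S(k) = 9
O(X, A) = 9 + A*X (O(X, A) = 9 + X*A = 9 + A*X)
N(d, c) = 3*c
(23900 - 26187)*(-3399 + N(O(4, -7), 52)) = (23900 - 26187)*(-3399 + 3*52) = -2287*(-3399 + 156) = -2287*(-3243) = 7416741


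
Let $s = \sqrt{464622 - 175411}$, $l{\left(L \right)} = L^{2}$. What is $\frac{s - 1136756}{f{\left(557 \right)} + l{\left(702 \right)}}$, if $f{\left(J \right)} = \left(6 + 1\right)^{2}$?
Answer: $- \frac{1136756}{492853} + \frac{\sqrt{289211}}{492853} \approx -2.3054$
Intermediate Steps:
$f{\left(J \right)} = 49$ ($f{\left(J \right)} = 7^{2} = 49$)
$s = \sqrt{289211} \approx 537.78$
$\frac{s - 1136756}{f{\left(557 \right)} + l{\left(702 \right)}} = \frac{\sqrt{289211} - 1136756}{49 + 702^{2}} = \frac{-1136756 + \sqrt{289211}}{49 + 492804} = \frac{-1136756 + \sqrt{289211}}{492853} = \left(-1136756 + \sqrt{289211}\right) \frac{1}{492853} = - \frac{1136756}{492853} + \frac{\sqrt{289211}}{492853}$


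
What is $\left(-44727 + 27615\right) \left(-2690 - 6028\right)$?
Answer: $149182416$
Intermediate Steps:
$\left(-44727 + 27615\right) \left(-2690 - 6028\right) = - 17112 \left(-2690 + \left(-7612 + 1584\right)\right) = - 17112 \left(-2690 - 6028\right) = \left(-17112\right) \left(-8718\right) = 149182416$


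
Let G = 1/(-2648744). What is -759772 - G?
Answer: -2012441526367/2648744 ≈ -7.5977e+5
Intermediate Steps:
G = -1/2648744 ≈ -3.7754e-7
-759772 - G = -759772 - 1*(-1/2648744) = -759772 + 1/2648744 = -2012441526367/2648744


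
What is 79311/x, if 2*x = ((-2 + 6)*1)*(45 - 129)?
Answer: -26437/56 ≈ -472.09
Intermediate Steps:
x = -168 (x = (((-2 + 6)*1)*(45 - 129))/2 = ((4*1)*(-84))/2 = (4*(-84))/2 = (1/2)*(-336) = -168)
79311/x = 79311/(-168) = 79311*(-1/168) = -26437/56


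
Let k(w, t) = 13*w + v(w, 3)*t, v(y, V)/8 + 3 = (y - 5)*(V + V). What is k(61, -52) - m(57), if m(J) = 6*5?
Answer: -137765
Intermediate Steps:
v(y, V) = -24 + 16*V*(-5 + y) (v(y, V) = -24 + 8*((y - 5)*(V + V)) = -24 + 8*((-5 + y)*(2*V)) = -24 + 8*(2*V*(-5 + y)) = -24 + 16*V*(-5 + y))
k(w, t) = 13*w + t*(-264 + 48*w) (k(w, t) = 13*w + (-24 - 80*3 + 16*3*w)*t = 13*w + (-24 - 240 + 48*w)*t = 13*w + (-264 + 48*w)*t = 13*w + t*(-264 + 48*w))
m(J) = 30
k(61, -52) - m(57) = (13*61 + 24*(-52)*(-11 + 2*61)) - 1*30 = (793 + 24*(-52)*(-11 + 122)) - 30 = (793 + 24*(-52)*111) - 30 = (793 - 138528) - 30 = -137735 - 30 = -137765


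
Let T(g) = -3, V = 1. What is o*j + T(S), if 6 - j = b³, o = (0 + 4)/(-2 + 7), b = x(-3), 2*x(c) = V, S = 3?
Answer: 17/10 ≈ 1.7000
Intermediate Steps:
x(c) = ½ (x(c) = (½)*1 = ½)
b = ½ ≈ 0.50000
o = ⅘ (o = 4/5 = 4*(⅕) = ⅘ ≈ 0.80000)
j = 47/8 (j = 6 - (½)³ = 6 - 1*⅛ = 6 - ⅛ = 47/8 ≈ 5.8750)
o*j + T(S) = (⅘)*(47/8) - 3 = 47/10 - 3 = 17/10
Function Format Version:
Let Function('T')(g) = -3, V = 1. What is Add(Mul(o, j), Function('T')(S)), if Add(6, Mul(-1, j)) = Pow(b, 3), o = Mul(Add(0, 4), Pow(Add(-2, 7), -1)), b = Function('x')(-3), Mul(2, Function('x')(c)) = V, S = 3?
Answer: Rational(17, 10) ≈ 1.7000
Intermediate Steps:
Function('x')(c) = Rational(1, 2) (Function('x')(c) = Mul(Rational(1, 2), 1) = Rational(1, 2))
b = Rational(1, 2) ≈ 0.50000
o = Rational(4, 5) (o = Mul(4, Pow(5, -1)) = Mul(4, Rational(1, 5)) = Rational(4, 5) ≈ 0.80000)
j = Rational(47, 8) (j = Add(6, Mul(-1, Pow(Rational(1, 2), 3))) = Add(6, Mul(-1, Rational(1, 8))) = Add(6, Rational(-1, 8)) = Rational(47, 8) ≈ 5.8750)
Add(Mul(o, j), Function('T')(S)) = Add(Mul(Rational(4, 5), Rational(47, 8)), -3) = Add(Rational(47, 10), -3) = Rational(17, 10)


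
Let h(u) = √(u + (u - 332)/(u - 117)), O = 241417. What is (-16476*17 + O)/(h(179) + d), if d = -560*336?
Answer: 90235891200/439011899251 + 7735*√678590/439011899251 ≈ 0.20556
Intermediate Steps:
h(u) = √(u + (-332 + u)/(-117 + u))
d = -188160
(-16476*17 + O)/(h(179) + d) = (-16476*17 + 241417)/(√((-332 + 179 + 179*(-117 + 179))/(-117 + 179)) - 188160) = (-280092 + 241417)/(√((-332 + 179 + 179*62)/62) - 188160) = -38675/(√((-332 + 179 + 11098)/62) - 188160) = -38675/(√((1/62)*10945) - 188160) = -38675/(√(10945/62) - 188160) = -38675/(√678590/62 - 188160) = -38675/(-188160 + √678590/62)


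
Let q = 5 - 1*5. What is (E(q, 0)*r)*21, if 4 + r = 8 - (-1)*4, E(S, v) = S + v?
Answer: 0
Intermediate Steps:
q = 0 (q = 5 - 5 = 0)
r = 8 (r = -4 + (8 - (-1)*4) = -4 + (8 - 1*(-4)) = -4 + (8 + 4) = -4 + 12 = 8)
(E(q, 0)*r)*21 = ((0 + 0)*8)*21 = (0*8)*21 = 0*21 = 0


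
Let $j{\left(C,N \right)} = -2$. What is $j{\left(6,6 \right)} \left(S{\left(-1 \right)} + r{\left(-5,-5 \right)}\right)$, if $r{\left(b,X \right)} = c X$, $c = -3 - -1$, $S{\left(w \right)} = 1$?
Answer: $-22$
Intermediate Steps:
$c = -2$ ($c = -3 + 1 = -2$)
$r{\left(b,X \right)} = - 2 X$
$j{\left(6,6 \right)} \left(S{\left(-1 \right)} + r{\left(-5,-5 \right)}\right) = - 2 \left(1 - -10\right) = - 2 \left(1 + 10\right) = \left(-2\right) 11 = -22$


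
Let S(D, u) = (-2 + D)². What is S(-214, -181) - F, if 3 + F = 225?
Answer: 46434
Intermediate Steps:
F = 222 (F = -3 + 225 = 222)
S(-214, -181) - F = (-2 - 214)² - 1*222 = (-216)² - 222 = 46656 - 222 = 46434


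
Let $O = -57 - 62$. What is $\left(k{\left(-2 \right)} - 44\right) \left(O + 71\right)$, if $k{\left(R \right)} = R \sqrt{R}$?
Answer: $2112 + 96 i \sqrt{2} \approx 2112.0 + 135.76 i$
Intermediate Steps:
$k{\left(R \right)} = R^{\frac{3}{2}}$
$O = -119$ ($O = -57 - 62 = -119$)
$\left(k{\left(-2 \right)} - 44\right) \left(O + 71\right) = \left(\left(-2\right)^{\frac{3}{2}} - 44\right) \left(-119 + 71\right) = \left(- 2 i \sqrt{2} - 44\right) \left(-48\right) = \left(-44 - 2 i \sqrt{2}\right) \left(-48\right) = 2112 + 96 i \sqrt{2}$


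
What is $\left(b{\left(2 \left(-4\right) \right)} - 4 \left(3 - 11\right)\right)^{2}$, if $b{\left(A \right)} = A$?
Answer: $576$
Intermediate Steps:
$\left(b{\left(2 \left(-4\right) \right)} - 4 \left(3 - 11\right)\right)^{2} = \left(2 \left(-4\right) - 4 \left(3 - 11\right)\right)^{2} = \left(-8 - -32\right)^{2} = \left(-8 + 32\right)^{2} = 24^{2} = 576$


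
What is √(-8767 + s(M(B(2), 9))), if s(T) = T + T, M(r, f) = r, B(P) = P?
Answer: I*√8763 ≈ 93.611*I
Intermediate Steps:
s(T) = 2*T
√(-8767 + s(M(B(2), 9))) = √(-8767 + 2*2) = √(-8767 + 4) = √(-8763) = I*√8763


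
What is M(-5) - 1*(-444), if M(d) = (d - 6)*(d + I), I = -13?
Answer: 642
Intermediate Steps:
M(d) = (-13 + d)*(-6 + d) (M(d) = (d - 6)*(d - 13) = (-6 + d)*(-13 + d) = (-13 + d)*(-6 + d))
M(-5) - 1*(-444) = (78 + (-5)² - 19*(-5)) - 1*(-444) = (78 + 25 + 95) + 444 = 198 + 444 = 642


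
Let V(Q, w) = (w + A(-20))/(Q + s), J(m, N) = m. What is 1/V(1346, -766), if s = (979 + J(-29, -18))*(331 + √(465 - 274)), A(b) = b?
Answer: -157898/393 - 475*√191/393 ≈ -418.48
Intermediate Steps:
s = 314450 + 950*√191 (s = (979 - 29)*(331 + √(465 - 274)) = 950*(331 + √191) = 314450 + 950*√191 ≈ 3.2758e+5)
V(Q, w) = (-20 + w)/(314450 + Q + 950*√191) (V(Q, w) = (w - 20)/(Q + (314450 + 950*√191)) = (-20 + w)/(314450 + Q + 950*√191))
1/V(1346, -766) = 1/((-20 - 766)/(314450 + 1346 + 950*√191)) = 1/(-786/(315796 + 950*√191)) = -157898/393 - 475*√191/393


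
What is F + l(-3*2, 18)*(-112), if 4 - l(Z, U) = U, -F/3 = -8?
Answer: 1592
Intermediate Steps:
F = 24 (F = -3*(-8) = 24)
l(Z, U) = 4 - U
F + l(-3*2, 18)*(-112) = 24 + (4 - 1*18)*(-112) = 24 + (4 - 18)*(-112) = 24 - 14*(-112) = 24 + 1568 = 1592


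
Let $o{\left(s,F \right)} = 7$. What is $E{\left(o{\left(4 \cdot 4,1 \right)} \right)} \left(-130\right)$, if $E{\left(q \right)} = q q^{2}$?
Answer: $-44590$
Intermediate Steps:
$E{\left(q \right)} = q^{3}$
$E{\left(o{\left(4 \cdot 4,1 \right)} \right)} \left(-130\right) = 7^{3} \left(-130\right) = 343 \left(-130\right) = -44590$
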